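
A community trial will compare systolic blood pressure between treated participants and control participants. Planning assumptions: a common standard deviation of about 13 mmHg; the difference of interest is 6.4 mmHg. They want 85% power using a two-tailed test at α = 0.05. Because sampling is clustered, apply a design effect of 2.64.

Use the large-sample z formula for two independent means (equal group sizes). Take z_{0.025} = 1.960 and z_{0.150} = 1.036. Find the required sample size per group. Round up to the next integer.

n = 196 per group

n = (z_{α/2} + z_β)² · (σ₁² + σ₂²) / δ²
  = (1.960 + 1.036)² · (2·13² = 338) / 6.4²
  = 8.9760 · 338 / 40.96
  = 74.07
Design effect: 2.64 × 74.07 = 195.54.
Round up → n = 196 per group.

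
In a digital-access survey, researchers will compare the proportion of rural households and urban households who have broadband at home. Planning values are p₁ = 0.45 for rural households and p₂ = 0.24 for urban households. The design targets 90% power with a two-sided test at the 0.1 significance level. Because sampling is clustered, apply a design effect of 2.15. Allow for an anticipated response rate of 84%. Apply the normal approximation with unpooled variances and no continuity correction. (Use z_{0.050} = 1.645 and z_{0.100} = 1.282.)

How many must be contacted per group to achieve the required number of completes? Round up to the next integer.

n = 214 per group

n = (z_{α/2} + z_β)² · [p₁(1−p₁) + p₂(1−p₂)] / (p₁ − p₂)²
  = (1.645 + 1.282)² · (0.45·0.55 + 0.24·0.76) / (0.21)²
  = (2.927)² · (0.2475 + 0.1824) / 0.0441
  = 8.5673 · 0.4299 / 0.0441
  = 83.52
Design effect: 2.15 × 83.52 = 179.56.
Adjust for 84% response: 179.56 / 0.84 = 213.76.
Round up → n = 214 per group.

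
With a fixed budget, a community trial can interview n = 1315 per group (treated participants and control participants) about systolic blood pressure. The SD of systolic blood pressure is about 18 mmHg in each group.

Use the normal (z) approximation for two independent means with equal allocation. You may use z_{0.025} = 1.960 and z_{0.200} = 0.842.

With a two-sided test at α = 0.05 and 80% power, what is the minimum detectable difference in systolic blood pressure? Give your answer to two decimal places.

δ = (z_{α/2} + z_β) · √((σ₁²+σ₂²)/n)
  = (1.960 + 0.842) · √(648/1315)
  = 2.802 · √0.49278
  = 2.802 · 0.7020
  = 1.9669

Minimum detectable difference ≈ 1.97 mmHg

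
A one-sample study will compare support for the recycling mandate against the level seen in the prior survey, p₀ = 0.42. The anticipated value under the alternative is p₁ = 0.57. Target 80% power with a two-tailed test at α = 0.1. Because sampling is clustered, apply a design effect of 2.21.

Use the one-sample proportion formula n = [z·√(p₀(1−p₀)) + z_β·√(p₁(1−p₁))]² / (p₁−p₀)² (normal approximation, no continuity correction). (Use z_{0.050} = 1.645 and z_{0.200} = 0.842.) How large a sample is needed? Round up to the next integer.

n = [z_{α/2}·√(p₀q₀) + z_β·√(p₁q₁)]² / (p₁ − p₀)²
  = [1.645·√(0.42·0.58) + 0.842·√(0.57·0.43)]² / (0.15)²
  = [1.645·0.4936 + 0.842·0.4951]² / 0.0225
  = [1.2288]² / 0.0225
  = 67.10
Design effect: 2.21 × 67.10 = 148.30.
Round up → n = 149.

n = 149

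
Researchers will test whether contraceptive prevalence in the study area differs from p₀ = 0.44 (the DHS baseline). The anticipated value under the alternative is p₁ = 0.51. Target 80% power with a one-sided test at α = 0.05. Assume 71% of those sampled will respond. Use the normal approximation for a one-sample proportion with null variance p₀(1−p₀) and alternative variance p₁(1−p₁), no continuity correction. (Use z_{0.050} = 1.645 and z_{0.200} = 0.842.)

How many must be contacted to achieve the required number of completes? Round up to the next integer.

n = [z_α·√(p₀q₀) + z_β·√(p₁q₁)]² / (p₁ − p₀)²
  = [1.645·√(0.44·0.56) + 0.842·√(0.51·0.49)]² / (0.07)²
  = [1.645·0.4964 + 0.842·0.4999]² / 0.0049
  = [1.2375]² / 0.0049
  = 312.52
Adjust for 71% response: 312.52 / 0.71 = 440.17.
Round up → n = 441.

n = 441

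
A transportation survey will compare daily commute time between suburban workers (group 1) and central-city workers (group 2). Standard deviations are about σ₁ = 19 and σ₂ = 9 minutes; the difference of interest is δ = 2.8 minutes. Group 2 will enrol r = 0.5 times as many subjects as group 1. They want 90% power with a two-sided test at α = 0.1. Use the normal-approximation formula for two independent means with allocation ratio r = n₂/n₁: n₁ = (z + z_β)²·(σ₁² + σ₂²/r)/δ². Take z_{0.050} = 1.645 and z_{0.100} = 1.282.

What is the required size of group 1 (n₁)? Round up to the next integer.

n₁ = 572

n₁ = (z_{α/2} + z_β)² · (σ₁² + σ₂²/r) / δ²
   = (1.645 + 1.282)² · (19² + 9²/0.5) / 2.8²
   = 8.5673 · (361 + 162) / 7.84
   = 8.5673 · 523 / 7.84
   = 571.52
Round up → n₁ = 572; n₂ = r·n₁ = 0.5 × 572 = 286.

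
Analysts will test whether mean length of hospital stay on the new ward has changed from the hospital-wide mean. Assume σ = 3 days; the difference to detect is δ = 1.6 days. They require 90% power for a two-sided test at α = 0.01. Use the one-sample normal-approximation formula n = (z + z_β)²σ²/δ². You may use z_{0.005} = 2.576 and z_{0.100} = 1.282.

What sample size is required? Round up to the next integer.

n = 53

n = (z_{α/2} + z_β)² · σ² / δ²
  = (2.576 + 1.282)² · 3² / 1.6²
  = 14.8842 · 9 / 2.56
  = 52.33
Round up → n = 53.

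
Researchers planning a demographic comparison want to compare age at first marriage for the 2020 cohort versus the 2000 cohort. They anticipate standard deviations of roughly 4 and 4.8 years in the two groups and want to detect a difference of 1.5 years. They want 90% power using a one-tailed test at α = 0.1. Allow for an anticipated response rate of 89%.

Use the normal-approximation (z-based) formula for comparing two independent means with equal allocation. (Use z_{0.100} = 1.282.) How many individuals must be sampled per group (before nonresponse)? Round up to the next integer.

n = 129 per group

n = (z_α + z_β)² · (σ₁² + σ₂²) / δ²
  = (1.282 + 1.282)² · (4² + 4.8² = 39.04) / 1.5²
  = 6.5741 · 39.04 / 2.25
  = 114.07
Adjust for 89% response: 114.07 / 0.89 = 128.17.
Round up → n = 129 per group.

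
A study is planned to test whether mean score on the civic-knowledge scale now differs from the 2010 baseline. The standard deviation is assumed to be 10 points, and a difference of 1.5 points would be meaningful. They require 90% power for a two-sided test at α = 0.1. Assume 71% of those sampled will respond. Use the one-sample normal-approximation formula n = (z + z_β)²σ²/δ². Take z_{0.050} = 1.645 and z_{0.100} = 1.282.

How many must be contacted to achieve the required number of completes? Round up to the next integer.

n = 537

n = (z_{α/2} + z_β)² · σ² / δ²
  = (1.645 + 1.282)² · 10² / 1.5²
  = 8.5673 · 100 / 2.25
  = 380.77
Adjust for 71% response: 380.77 / 0.71 = 536.30.
Round up → n = 537.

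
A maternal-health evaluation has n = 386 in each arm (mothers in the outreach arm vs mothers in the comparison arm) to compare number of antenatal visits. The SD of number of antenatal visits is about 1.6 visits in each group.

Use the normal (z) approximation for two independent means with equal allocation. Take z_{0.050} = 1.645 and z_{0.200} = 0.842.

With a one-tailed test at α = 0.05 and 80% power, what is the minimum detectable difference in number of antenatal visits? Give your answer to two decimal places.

δ = (z_α + z_β) · √((σ₁²+σ₂²)/n)
  = (1.645 + 0.842) · √(5.12/386)
  = 2.487 · √0.01326
  = 2.487 · 0.1152
  = 0.2864

Minimum detectable difference ≈ 0.29 visits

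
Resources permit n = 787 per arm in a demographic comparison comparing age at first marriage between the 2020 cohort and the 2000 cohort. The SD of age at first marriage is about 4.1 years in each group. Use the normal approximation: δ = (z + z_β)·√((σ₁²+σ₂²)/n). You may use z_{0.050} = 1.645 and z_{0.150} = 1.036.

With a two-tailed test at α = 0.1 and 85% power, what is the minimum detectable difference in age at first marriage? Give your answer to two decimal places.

δ = (z_{α/2} + z_β) · √((σ₁²+σ₂²)/n)
  = (1.645 + 1.036) · √(33.62/787)
  = 2.681 · √0.04272
  = 2.681 · 0.2067
  = 0.5541

Minimum detectable difference ≈ 0.55 years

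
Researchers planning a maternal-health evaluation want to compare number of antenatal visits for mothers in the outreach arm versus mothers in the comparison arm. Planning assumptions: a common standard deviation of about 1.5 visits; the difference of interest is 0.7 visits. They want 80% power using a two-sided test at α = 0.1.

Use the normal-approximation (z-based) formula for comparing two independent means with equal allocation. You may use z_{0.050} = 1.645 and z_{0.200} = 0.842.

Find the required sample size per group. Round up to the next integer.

n = 57 per group

n = (z_{α/2} + z_β)² · (σ₁² + σ₂²) / δ²
  = (1.645 + 0.842)² · (2·1.5² = 4.5) / 0.7²
  = 6.1852 · 4.5 / 0.49
  = 56.80
Round up → n = 57 per group.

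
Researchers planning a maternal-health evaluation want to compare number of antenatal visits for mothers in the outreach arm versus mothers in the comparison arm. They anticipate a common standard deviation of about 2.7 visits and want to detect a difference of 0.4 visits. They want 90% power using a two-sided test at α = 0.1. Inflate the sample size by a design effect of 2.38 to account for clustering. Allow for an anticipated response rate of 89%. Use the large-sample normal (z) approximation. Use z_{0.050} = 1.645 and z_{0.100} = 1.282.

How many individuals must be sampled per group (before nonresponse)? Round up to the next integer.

n = 2088 per group

n = (z_{α/2} + z_β)² · (σ₁² + σ₂²) / δ²
  = (1.645 + 1.282)² · (2·2.7² = 14.58) / 0.4²
  = 8.5673 · 14.58 / 0.16
  = 780.70
Design effect: 2.38 × 780.70 = 1858.06.
Adjust for 89% response: 1858.06 / 0.89 = 2087.71.
Round up → n = 2088 per group.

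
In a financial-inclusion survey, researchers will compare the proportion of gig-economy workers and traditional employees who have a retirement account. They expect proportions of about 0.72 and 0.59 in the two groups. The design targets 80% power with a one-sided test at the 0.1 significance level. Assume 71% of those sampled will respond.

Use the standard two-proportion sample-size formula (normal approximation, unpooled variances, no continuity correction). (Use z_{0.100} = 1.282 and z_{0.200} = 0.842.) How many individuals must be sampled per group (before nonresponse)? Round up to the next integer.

n = 167 per group

n = (z_α + z_β)² · [p₁(1−p₁) + p₂(1−p₂)] / (p₁ − p₂)²
  = (1.282 + 0.842)² · (0.72·0.28 + 0.59·0.41) / (0.13)²
  = (2.124)² · (0.2016 + 0.2419) / 0.0169
  = 4.5114 · 0.4435 / 0.0169
  = 118.39
Adjust for 71% response: 118.39 / 0.71 = 166.75.
Round up → n = 167 per group.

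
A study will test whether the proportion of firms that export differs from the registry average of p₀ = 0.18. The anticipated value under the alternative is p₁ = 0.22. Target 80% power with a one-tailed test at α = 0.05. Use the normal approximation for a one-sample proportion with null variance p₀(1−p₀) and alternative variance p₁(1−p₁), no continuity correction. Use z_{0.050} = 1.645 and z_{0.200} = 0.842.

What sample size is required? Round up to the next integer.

n = 602

n = [z_α·√(p₀q₀) + z_β·√(p₁q₁)]² / (p₁ − p₀)²
  = [1.645·√(0.18·0.82) + 0.842·√(0.22·0.78)]² / (0.04)²
  = [1.645·0.3842 + 0.842·0.4142]² / 0.0016
  = [0.9808]² / 0.0016
  = 601.21
Round up → n = 602.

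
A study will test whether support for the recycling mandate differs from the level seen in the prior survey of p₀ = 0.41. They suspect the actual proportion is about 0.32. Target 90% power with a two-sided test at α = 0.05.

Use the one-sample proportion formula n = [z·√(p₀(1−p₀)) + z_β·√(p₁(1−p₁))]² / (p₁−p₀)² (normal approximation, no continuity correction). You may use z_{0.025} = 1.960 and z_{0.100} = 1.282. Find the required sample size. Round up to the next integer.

n = [z_{α/2}·√(p₀q₀) + z_β·√(p₁q₁)]² / (p₁ − p₀)²
  = [1.960·√(0.41·0.59) + 1.282·√(0.32·0.68)]² / (-0.09)²
  = [1.960·0.4918 + 1.282·0.4665]² / 0.0081
  = [1.5620]² / 0.0081
  = 301.22
Round up → n = 302.

n = 302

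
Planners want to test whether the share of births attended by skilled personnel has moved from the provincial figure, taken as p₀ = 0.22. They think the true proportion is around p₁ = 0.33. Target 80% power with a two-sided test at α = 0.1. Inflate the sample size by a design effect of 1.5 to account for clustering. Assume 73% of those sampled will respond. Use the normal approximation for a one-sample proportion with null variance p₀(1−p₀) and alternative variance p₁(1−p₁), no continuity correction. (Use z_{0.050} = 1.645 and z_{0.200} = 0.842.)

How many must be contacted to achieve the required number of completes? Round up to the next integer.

n = [z_{α/2}·√(p₀q₀) + z_β·√(p₁q₁)]² / (p₁ − p₀)²
  = [1.645·√(0.22·0.78) + 0.842·√(0.33·0.67)]² / (0.11)²
  = [1.645·0.4142 + 0.842·0.4702]² / 0.0121
  = [1.0774]² / 0.0121
  = 95.92
Design effect: 1.5 × 95.92 = 143.89.
Adjust for 73% response: 143.89 / 0.73 = 197.11.
Round up → n = 198.

n = 198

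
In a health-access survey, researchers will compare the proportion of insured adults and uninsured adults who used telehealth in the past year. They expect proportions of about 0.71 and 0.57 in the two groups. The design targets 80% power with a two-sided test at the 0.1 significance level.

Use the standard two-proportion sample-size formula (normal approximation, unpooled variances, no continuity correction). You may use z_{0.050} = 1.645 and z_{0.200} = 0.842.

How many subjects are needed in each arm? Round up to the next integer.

n = (z_{α/2} + z_β)² · [p₁(1−p₁) + p₂(1−p₂)] / (p₁ − p₂)²
  = (1.645 + 0.842)² · (0.71·0.29 + 0.57·0.43) / (0.14)²
  = (2.487)² · (0.2059 + 0.2451) / 0.0196
  = 6.1852 · 0.4510 / 0.0196
  = 142.32
Round up → n = 143 per group.

n = 143 per group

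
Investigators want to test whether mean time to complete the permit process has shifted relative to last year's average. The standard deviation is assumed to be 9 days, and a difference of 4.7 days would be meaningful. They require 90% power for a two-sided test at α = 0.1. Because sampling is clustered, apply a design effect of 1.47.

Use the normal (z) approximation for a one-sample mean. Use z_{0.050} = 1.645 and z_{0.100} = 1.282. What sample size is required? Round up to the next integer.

n = (z_{α/2} + z_β)² · σ² / δ²
  = (1.645 + 1.282)² · 9² / 4.7²
  = 8.5673 · 81 / 22.09
  = 31.41
Design effect: 1.47 × 31.41 = 46.18.
Round up → n = 47.

n = 47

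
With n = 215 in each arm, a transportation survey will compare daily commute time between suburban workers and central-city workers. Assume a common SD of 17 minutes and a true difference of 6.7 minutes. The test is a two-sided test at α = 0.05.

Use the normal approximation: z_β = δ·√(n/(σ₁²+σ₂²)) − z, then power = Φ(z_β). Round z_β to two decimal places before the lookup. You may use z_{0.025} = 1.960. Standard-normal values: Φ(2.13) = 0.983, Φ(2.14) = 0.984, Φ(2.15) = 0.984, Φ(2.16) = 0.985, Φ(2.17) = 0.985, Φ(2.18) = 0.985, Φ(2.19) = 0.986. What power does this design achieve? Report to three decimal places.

Power ≈ 0.983

z_β = δ·√(n/(σ₁²+σ₂²)) − z_{α/2}
    = 6.7 · √(215/578) − 1.960
    = 6.7 · 0.60990 − 1.960
    = 4.0863 − 1.960 = 2.1263 → 2.13
Power = Φ(2.13) = 0.983.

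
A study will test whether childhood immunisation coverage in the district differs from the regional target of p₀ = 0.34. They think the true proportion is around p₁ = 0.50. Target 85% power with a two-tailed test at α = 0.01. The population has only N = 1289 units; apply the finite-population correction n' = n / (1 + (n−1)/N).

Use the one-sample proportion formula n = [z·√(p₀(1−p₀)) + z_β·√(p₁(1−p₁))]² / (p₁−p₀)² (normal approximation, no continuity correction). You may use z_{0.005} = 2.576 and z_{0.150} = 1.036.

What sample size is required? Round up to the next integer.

n = [z_{α/2}·√(p₀q₀) + z_β·√(p₁q₁)]² / (p₁ − p₀)²
  = [2.576·√(0.34·0.66) + 1.036·√(0.50·0.50)]² / (0.16)²
  = [2.576·0.4737 + 1.036·0.5000]² / 0.0256
  = [1.7383]² / 0.0256
  = 118.03
Finite-population correction (N = 1289): 118.03 / (1 + (118.03 − 1)/1289) = 108.21.
Round up → n = 109.

n = 109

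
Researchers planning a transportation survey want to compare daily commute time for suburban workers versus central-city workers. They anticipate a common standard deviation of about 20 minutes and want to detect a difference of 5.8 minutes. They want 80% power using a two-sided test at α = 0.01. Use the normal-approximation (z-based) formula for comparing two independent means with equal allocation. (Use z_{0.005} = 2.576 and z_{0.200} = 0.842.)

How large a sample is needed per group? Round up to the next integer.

n = (z_{α/2} + z_β)² · (σ₁² + σ₂²) / δ²
  = (2.576 + 0.842)² · (2·20² = 800) / 5.8²
  = 11.6827 · 800 / 33.64
  = 277.83
Round up → n = 278 per group.

n = 278 per group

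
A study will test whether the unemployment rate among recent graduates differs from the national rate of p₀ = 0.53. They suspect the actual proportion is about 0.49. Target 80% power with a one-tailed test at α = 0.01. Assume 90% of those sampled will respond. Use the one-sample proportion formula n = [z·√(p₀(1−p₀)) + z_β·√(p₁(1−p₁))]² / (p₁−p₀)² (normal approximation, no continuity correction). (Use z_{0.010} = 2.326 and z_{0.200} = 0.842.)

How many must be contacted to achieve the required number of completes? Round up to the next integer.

n = [z_α·√(p₀q₀) + z_β·√(p₁q₁)]² / (p₁ − p₀)²
  = [2.326·√(0.53·0.47) + 0.842·√(0.49·0.51)]² / (-0.04)²
  = [2.326·0.4991 + 0.842·0.4999]² / 0.0016
  = [1.5818]² / 0.0016
  = 1563.85
Adjust for 90% response: 1563.85 / 0.90 = 1737.61.
Round up → n = 1738.

n = 1738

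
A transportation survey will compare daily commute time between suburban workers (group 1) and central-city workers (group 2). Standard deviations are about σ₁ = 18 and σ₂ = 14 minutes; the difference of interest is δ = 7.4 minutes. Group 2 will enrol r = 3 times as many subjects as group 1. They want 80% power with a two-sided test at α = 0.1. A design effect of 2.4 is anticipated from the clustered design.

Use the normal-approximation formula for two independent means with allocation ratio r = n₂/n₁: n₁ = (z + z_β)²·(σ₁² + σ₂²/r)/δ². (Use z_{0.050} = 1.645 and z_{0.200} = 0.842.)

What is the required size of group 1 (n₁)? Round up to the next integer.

n₁ = (z_{α/2} + z_β)² · (σ₁² + σ₂²/r) / δ²
   = (1.645 + 0.842)² · (18² + 14²/3) / 7.4²
   = 6.1852 · (324 + 65.3333) / 54.76
   = 6.1852 · 389.3333 / 54.76
   = 43.98
Design effect: 2.4 × 43.98 = 105.54.
Round up → n₁ = 106; n₂ = r·n₁ = 3 × 106 = 318.

n₁ = 106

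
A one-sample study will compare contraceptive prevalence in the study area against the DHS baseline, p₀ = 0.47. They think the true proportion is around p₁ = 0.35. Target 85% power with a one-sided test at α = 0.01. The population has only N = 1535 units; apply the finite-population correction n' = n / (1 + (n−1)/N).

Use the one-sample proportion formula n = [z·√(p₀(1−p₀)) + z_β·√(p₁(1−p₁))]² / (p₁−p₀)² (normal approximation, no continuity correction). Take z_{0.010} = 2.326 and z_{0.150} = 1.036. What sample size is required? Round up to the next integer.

n = [z_α·√(p₀q₀) + z_β·√(p₁q₁)]² / (p₁ − p₀)²
  = [2.326·√(0.47·0.53) + 1.036·√(0.35·0.65)]² / (-0.12)²
  = [2.326·0.4991 + 1.036·0.4770]² / 0.0144
  = [1.6550]² / 0.0144
  = 190.22
Finite-population correction (N = 1535): 190.22 / (1 + (190.22 − 1)/1535) = 169.35.
Round up → n = 170.

n = 170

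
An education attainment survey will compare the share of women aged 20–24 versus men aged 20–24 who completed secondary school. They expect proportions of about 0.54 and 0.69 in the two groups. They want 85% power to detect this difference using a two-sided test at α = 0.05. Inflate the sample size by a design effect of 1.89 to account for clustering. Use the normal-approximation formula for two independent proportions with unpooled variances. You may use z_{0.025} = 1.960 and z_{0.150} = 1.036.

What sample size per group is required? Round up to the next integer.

n = (z_{α/2} + z_β)² · [p₁(1−p₁) + p₂(1−p₂)] / (p₁ − p₂)²
  = (1.960 + 1.036)² · (0.54·0.46 + 0.69·0.31) / (-0.15)²
  = (2.996)² · (0.2484 + 0.2139) / 0.0225
  = 8.9760 · 0.4623 / 0.0225
  = 184.43
Design effect: 1.89 × 184.43 = 348.57.
Round up → n = 349 per group.

n = 349 per group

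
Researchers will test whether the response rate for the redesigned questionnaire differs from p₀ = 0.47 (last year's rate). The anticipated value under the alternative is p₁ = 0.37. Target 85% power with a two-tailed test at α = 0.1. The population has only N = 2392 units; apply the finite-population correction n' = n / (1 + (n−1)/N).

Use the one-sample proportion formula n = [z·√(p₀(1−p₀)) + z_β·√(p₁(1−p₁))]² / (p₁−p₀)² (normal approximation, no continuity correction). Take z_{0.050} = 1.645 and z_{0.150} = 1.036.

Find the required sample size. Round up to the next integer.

n = [z_{α/2}·√(p₀q₀) + z_β·√(p₁q₁)]² / (p₁ − p₀)²
  = [1.645·√(0.47·0.53) + 1.036·√(0.37·0.63)]² / (-0.10)²
  = [1.645·0.4991 + 1.036·0.4828]² / 0.0100
  = [1.3212]² / 0.0100
  = 174.56
Finite-population correction (N = 2392): 174.56 / (1 + (174.56 − 1)/2392) = 162.75.
Round up → n = 163.

n = 163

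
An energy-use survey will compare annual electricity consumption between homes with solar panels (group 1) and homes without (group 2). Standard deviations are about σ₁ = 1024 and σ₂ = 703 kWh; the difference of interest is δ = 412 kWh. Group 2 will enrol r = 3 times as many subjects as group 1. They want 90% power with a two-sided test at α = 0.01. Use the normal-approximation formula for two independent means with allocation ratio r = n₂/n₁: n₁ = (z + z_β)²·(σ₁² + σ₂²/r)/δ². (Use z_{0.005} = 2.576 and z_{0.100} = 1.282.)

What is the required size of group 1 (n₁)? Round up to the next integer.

n₁ = (z_{α/2} + z_β)² · (σ₁² + σ₂²/r) / δ²
   = (2.576 + 1.282)² · (1024² + 703²/3) / 412²
   = 14.8842 · (1048576 + 164736.3) / 169744
   = 14.8842 · 1213312.3 / 169744
   = 106.39
Round up → n₁ = 107; n₂ = r·n₁ = 3 × 107 = 321.

n₁ = 107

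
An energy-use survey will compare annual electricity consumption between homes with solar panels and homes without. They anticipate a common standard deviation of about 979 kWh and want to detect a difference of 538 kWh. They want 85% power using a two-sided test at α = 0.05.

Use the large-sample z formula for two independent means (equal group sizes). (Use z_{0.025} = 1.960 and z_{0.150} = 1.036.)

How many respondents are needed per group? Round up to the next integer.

n = 60 per group

n = (z_{α/2} + z_β)² · (σ₁² + σ₂²) / δ²
  = (1.960 + 1.036)² · (2·979² = 1916882) / 538²
  = 8.9760 · 1916882 / 289444
  = 59.44
Round up → n = 60 per group.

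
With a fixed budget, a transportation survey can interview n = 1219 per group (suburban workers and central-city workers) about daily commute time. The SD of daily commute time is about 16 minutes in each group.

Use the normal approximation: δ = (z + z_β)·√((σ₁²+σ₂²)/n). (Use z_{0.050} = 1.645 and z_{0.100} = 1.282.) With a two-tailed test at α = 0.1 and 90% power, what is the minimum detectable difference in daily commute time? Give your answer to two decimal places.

Minimum detectable difference ≈ 1.90 minutes

δ = (z_{α/2} + z_β) · √((σ₁²+σ₂²)/n)
  = (1.645 + 1.282) · √(512/1219)
  = 2.927 · √0.42002
  = 2.927 · 0.6481
  = 1.8969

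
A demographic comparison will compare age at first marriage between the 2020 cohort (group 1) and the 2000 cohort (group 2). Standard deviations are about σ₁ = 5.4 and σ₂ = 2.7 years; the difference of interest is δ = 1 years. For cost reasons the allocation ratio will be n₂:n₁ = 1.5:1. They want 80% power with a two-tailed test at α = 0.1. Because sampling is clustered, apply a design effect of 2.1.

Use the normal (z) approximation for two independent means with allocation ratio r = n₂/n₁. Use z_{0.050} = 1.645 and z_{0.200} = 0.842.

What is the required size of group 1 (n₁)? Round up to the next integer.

n₁ = (z_{α/2} + z_β)² · (σ₁² + σ₂²/r) / δ²
   = (1.645 + 0.842)² · (5.4² + 2.7²/1.5) / 1²
   = 6.1852 · (29.16 + 4.86) / 1
   = 6.1852 · 34.02 / 1
   = 210.42
Design effect: 2.1 × 210.42 = 441.88.
Round up → n₁ = 442; n₂ = r·n₁ = 1.5 × 442 = 663.

n₁ = 442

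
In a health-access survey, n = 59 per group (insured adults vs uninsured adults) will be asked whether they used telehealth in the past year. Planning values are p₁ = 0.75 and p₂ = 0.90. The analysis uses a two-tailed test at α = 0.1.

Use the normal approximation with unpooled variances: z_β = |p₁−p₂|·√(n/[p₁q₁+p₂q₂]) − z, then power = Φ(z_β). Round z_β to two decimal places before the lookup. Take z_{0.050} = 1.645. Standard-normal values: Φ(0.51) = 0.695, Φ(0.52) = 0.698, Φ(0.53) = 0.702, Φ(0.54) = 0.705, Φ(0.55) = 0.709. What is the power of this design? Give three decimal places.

z_β = |p₁−p₂|·√(n/[p₁q₁+p₂q₂]) − z_{α/2}
    = 0.15 · √(59/0.2775) − 1.645
    = 0.15 · 14.5812 − 1.645
    = 2.1872 − 1.645 = 0.5422 → 0.54
Power = Φ(0.54) = 0.705.

Power ≈ 0.705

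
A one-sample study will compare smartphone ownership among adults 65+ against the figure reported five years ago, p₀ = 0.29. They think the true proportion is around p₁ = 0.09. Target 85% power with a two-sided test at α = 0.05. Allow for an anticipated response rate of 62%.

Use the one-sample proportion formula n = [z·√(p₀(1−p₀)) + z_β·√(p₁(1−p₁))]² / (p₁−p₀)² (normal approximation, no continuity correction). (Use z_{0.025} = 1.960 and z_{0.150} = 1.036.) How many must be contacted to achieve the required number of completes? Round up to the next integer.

n = 57

n = [z_{α/2}·√(p₀q₀) + z_β·√(p₁q₁)]² / (p₁ − p₀)²
  = [1.960·√(0.29·0.71) + 1.036·√(0.09·0.91)]² / (-0.20)²
  = [1.960·0.4538 + 1.036·0.2862]² / 0.0400
  = [1.1859]² / 0.0400
  = 35.16
Adjust for 62% response: 35.16 / 0.62 = 56.70.
Round up → n = 57.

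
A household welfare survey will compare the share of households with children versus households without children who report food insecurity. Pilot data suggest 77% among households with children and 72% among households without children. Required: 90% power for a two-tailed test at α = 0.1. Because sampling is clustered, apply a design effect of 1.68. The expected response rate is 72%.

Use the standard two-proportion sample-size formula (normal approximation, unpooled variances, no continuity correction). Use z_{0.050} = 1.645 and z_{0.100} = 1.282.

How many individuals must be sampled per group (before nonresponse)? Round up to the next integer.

n = (z_{α/2} + z_β)² · [p₁(1−p₁) + p₂(1−p₂)] / (p₁ − p₂)²
  = (1.645 + 1.282)² · (0.77·0.23 + 0.72·0.28) / (0.05)²
  = (2.927)² · (0.1771 + 0.2016) / 0.0025
  = 8.5673 · 0.3787 / 0.0025
  = 1297.78
Design effect: 1.68 × 1297.78 = 2180.27.
Adjust for 72% response: 2180.27 / 0.72 = 3028.15.
Round up → n = 3029 per group.

n = 3029 per group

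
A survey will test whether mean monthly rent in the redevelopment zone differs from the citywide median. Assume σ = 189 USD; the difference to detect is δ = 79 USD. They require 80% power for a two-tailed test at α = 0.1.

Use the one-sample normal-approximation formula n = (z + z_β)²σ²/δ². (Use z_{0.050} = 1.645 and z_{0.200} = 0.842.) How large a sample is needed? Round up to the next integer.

n = 36

n = (z_{α/2} + z_β)² · σ² / δ²
  = (1.645 + 0.842)² · 189² / 79²
  = 6.1852 · 35721 / 6241
  = 35.40
Round up → n = 36.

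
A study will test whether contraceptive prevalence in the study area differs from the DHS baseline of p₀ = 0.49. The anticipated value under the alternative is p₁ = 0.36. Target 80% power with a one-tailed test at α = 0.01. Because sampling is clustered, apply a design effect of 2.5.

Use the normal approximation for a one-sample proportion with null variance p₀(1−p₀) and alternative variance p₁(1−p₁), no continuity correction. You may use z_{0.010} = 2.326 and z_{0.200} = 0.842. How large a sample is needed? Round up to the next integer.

n = [z_α·√(p₀q₀) + z_β·√(p₁q₁)]² / (p₁ − p₀)²
  = [2.326·√(0.49·0.51) + 0.842·√(0.36·0.64)]² / (-0.13)²
  = [2.326·0.4999 + 0.842·0.4800]² / 0.0169
  = [1.5669]² / 0.0169
  = 145.28
Design effect: 2.5 × 145.28 = 363.20.
Round up → n = 364.

n = 364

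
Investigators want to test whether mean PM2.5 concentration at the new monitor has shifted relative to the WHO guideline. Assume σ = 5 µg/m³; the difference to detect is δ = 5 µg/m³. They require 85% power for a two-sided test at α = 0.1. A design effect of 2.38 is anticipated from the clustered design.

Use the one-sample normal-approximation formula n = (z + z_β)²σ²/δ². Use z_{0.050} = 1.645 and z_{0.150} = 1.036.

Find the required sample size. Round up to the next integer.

n = 18

n = (z_{α/2} + z_β)² · σ² / δ²
  = (1.645 + 1.036)² · 5² / 5²
  = 7.1878 · 25 / 25
  = 7.19
Design effect: 2.38 × 7.19 = 17.11.
Round up → n = 18.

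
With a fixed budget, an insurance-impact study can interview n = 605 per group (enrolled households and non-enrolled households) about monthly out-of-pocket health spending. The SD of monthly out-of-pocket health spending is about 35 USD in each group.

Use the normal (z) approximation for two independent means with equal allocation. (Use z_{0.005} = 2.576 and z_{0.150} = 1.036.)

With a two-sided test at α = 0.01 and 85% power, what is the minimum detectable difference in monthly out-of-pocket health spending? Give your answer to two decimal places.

Minimum detectable difference ≈ 7.27 USD

δ = (z_{α/2} + z_β) · √((σ₁²+σ₂²)/n)
  = (2.576 + 1.036) · √(2450/605)
  = 3.612 · √4.0496
  = 3.612 · 2.0124
  = 7.2686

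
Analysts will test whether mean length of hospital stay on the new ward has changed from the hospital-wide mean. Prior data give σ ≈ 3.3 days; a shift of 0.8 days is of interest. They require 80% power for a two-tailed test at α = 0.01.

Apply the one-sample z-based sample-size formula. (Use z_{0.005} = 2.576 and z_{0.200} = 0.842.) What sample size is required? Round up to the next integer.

n = (z_{α/2} + z_β)² · σ² / δ²
  = (2.576 + 0.842)² · 3.3² / 0.8²
  = 11.6827 · 10.89 / 0.64
  = 198.79
Round up → n = 199.

n = 199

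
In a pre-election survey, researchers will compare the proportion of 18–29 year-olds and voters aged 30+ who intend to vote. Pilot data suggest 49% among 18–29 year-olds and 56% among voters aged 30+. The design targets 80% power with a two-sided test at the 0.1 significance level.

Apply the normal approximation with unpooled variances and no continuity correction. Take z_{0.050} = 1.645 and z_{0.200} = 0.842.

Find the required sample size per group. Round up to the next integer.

n = (z_{α/2} + z_β)² · [p₁(1−p₁) + p₂(1−p₂)] / (p₁ − p₂)²
  = (1.645 + 0.842)² · (0.49·0.51 + 0.56·0.44) / (-0.07)²
  = (2.487)² · (0.2499 + 0.2464) / 0.0049
  = 6.1852 · 0.4963 / 0.0049
  = 626.47
Round up → n = 627 per group.

n = 627 per group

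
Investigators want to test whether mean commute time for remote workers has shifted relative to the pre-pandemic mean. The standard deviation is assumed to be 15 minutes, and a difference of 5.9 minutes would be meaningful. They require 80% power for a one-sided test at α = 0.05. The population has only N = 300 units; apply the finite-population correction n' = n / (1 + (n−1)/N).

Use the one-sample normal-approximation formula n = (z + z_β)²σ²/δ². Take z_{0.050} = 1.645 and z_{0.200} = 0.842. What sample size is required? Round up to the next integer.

n = (z_α + z_β)² · σ² / δ²
  = (1.645 + 0.842)² · 15² / 5.9²
  = 6.1852 · 225 / 34.81
  = 39.98
Finite-population correction (N = 300): 39.98 / (1 + (39.98 − 1)/300) = 35.38.
Round up → n = 36.

n = 36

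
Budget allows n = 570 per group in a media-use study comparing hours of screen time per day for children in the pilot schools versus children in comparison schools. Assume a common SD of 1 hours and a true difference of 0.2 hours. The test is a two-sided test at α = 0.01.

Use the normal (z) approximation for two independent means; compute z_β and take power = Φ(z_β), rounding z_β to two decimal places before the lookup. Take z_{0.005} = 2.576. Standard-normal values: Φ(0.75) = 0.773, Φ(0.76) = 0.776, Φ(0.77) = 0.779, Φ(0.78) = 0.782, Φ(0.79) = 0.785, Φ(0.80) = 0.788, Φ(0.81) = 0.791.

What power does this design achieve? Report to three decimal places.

Power ≈ 0.788

z_β = δ·√(n/(σ₁²+σ₂²)) − z_{α/2}
    = 0.2 · √(570/2) − 2.576
    = 0.2 · 16.88194 − 2.576
    = 3.3764 − 2.576 = 0.8004 → 0.80
Power = Φ(0.80) = 0.788.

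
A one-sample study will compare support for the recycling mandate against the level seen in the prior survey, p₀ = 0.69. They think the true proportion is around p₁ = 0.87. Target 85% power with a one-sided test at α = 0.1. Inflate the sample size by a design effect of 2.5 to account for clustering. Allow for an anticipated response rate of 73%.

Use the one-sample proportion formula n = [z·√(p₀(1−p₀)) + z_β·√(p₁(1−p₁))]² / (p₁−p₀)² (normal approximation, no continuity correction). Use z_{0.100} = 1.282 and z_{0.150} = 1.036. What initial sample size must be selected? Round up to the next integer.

n = 94

n = [z_α·√(p₀q₀) + z_β·√(p₁q₁)]² / (p₁ − p₀)²
  = [1.282·√(0.69·0.31) + 1.036·√(0.87·0.13)]² / (0.18)²
  = [1.282·0.4625 + 1.036·0.3363]² / 0.0324
  = [0.9413]² / 0.0324
  = 27.35
Design effect: 2.5 × 27.35 = 68.37.
Adjust for 73% response: 68.37 / 0.73 = 93.66.
Round up → n = 94.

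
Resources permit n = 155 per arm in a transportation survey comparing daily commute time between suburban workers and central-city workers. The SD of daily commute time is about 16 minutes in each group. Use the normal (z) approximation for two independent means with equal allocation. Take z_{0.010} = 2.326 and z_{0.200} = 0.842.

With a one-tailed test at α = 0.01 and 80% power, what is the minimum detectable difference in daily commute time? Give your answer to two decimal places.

Minimum detectable difference ≈ 5.76 minutes

δ = (z_α + z_β) · √((σ₁²+σ₂²)/n)
  = (2.326 + 0.842) · √(512/155)
  = 3.168 · √3.3032
  = 3.168 · 1.8175
  = 5.7578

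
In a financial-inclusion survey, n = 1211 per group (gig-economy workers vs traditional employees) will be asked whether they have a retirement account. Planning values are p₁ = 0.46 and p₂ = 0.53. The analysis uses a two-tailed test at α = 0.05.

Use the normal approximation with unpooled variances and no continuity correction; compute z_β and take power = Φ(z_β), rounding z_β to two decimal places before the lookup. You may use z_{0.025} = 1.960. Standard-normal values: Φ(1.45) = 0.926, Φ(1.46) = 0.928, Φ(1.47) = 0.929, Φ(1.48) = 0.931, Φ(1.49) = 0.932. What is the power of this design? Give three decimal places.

z_β = |p₁−p₂|·√(n/[p₁q₁+p₂q₂]) − z_{α/2}
    = 0.07 · √(1211/0.4975) − 1.960
    = 0.07 · 49.3373 − 1.960
    = 3.4536 − 1.960 = 1.4936 → 1.49
Power = Φ(1.49) = 0.932.

Power ≈ 0.932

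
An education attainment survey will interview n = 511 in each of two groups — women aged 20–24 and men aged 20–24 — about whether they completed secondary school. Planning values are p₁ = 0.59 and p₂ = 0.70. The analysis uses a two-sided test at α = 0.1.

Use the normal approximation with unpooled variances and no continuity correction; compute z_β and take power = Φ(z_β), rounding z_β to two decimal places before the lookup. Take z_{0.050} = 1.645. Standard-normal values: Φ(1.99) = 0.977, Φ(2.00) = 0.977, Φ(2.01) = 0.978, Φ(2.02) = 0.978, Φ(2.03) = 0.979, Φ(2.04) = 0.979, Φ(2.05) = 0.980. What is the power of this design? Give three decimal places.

Power ≈ 0.980

z_β = |p₁−p₂|·√(n/[p₁q₁+p₂q₂]) − z_{α/2}
    = 0.11 · √(511/0.4519) − 1.645
    = 0.11 · 33.6271 − 1.645
    = 3.6990 − 1.645 = 2.0540 → 2.05
Power = Φ(2.05) = 0.980.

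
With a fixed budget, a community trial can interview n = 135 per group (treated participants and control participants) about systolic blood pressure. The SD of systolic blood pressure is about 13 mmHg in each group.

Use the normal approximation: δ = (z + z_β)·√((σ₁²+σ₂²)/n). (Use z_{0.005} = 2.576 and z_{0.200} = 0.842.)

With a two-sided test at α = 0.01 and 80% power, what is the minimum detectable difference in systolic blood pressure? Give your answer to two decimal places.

Minimum detectable difference ≈ 5.41 mmHg

δ = (z_{α/2} + z_β) · √((σ₁²+σ₂²)/n)
  = (2.576 + 0.842) · √(338/135)
  = 3.418 · √2.5037
  = 3.418 · 1.5823
  = 5.4083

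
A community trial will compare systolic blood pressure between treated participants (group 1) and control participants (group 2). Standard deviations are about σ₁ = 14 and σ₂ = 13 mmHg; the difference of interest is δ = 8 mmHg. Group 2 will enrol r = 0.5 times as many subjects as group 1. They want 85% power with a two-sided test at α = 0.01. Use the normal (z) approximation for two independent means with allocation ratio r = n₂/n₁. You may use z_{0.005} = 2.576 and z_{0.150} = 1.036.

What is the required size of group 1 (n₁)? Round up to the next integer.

n₁ = (z_{α/2} + z_β)² · (σ₁² + σ₂²/r) / δ²
   = (2.576 + 1.036)² · (14² + 13²/0.5) / 8²
   = 13.0465 · (196 + 338) / 64
   = 13.0465 · 534 / 64
   = 108.86
Round up → n₁ = 109; n₂ = r·n₁ = 0.5 × 109 = 55.

n₁ = 109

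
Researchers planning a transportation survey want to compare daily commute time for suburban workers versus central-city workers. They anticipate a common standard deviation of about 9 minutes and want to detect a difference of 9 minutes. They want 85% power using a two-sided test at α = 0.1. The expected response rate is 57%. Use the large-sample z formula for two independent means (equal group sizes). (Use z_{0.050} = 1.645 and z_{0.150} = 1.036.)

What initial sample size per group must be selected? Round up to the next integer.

n = 26 per group

n = (z_{α/2} + z_β)² · (σ₁² + σ₂²) / δ²
  = (1.645 + 1.036)² · (2·9² = 162) / 9²
  = 7.1878 · 162 / 81
  = 14.38
Adjust for 57% response: 14.38 / 0.57 = 25.22.
Round up → n = 26 per group.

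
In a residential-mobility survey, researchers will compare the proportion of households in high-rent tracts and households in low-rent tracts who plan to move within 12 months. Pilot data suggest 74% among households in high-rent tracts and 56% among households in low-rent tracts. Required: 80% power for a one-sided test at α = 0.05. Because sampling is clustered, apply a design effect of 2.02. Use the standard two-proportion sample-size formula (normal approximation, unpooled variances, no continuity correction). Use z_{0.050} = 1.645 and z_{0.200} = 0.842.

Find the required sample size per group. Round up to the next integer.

n = (z_α + z_β)² · [p₁(1−p₁) + p₂(1−p₂)] / (p₁ − p₂)²
  = (1.645 + 0.842)² · (0.74·0.26 + 0.56·0.44) / (0.18)²
  = (2.487)² · (0.1924 + 0.2464) / 0.0324
  = 6.1852 · 0.4388 / 0.0324
  = 83.77
Design effect: 2.02 × 83.77 = 169.21.
Round up → n = 170 per group.

n = 170 per group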